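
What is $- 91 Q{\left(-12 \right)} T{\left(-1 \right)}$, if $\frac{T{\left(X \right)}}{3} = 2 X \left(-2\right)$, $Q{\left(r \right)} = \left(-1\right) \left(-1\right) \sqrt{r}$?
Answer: $- 2184 i \sqrt{3} \approx - 3782.8 i$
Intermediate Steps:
$Q{\left(r \right)} = \sqrt{r}$ ($Q{\left(r \right)} = 1 \sqrt{r} = \sqrt{r}$)
$T{\left(X \right)} = - 12 X$ ($T{\left(X \right)} = 3 \cdot 2 X \left(-2\right) = 3 \left(- 4 X\right) = - 12 X$)
$- 91 Q{\left(-12 \right)} T{\left(-1 \right)} = - 91 \sqrt{-12} \left(\left(-12\right) \left(-1\right)\right) = - 91 \cdot 2 i \sqrt{3} \cdot 12 = - 182 i \sqrt{3} \cdot 12 = - 2184 i \sqrt{3}$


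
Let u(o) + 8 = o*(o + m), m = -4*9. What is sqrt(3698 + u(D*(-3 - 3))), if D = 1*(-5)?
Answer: 3*sqrt(390) ≈ 59.245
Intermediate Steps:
D = -5
m = -36
u(o) = -8 + o*(-36 + o) (u(o) = -8 + o*(o - 36) = -8 + o*(-36 + o))
sqrt(3698 + u(D*(-3 - 3))) = sqrt(3698 + (-8 + (-5*(-3 - 3))**2 - (-180)*(-3 - 3))) = sqrt(3698 + (-8 + (-5*(-6))**2 - (-180)*(-6))) = sqrt(3698 + (-8 + 30**2 - 36*30)) = sqrt(3698 + (-8 + 900 - 1080)) = sqrt(3698 - 188) = sqrt(3510) = 3*sqrt(390)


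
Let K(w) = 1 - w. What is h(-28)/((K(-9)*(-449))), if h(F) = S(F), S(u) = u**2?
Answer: -392/2245 ≈ -0.17461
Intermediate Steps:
h(F) = F**2
h(-28)/((K(-9)*(-449))) = (-28)**2/(((1 - 1*(-9))*(-449))) = 784/(((1 + 9)*(-449))) = 784/((10*(-449))) = 784/(-4490) = 784*(-1/4490) = -392/2245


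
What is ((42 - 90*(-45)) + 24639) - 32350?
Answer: -3619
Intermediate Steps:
((42 - 90*(-45)) + 24639) - 32350 = ((42 + 4050) + 24639) - 32350 = (4092 + 24639) - 32350 = 28731 - 32350 = -3619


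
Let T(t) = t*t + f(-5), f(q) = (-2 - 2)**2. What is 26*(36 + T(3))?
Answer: 1586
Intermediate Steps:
f(q) = 16 (f(q) = (-4)**2 = 16)
T(t) = 16 + t**2 (T(t) = t*t + 16 = t**2 + 16 = 16 + t**2)
26*(36 + T(3)) = 26*(36 + (16 + 3**2)) = 26*(36 + (16 + 9)) = 26*(36 + 25) = 26*61 = 1586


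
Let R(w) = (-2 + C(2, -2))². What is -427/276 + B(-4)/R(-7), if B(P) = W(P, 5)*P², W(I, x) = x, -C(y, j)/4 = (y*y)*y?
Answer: -117883/79764 ≈ -1.4779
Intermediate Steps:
C(y, j) = -4*y³ (C(y, j) = -4*y*y*y = -4*y²*y = -4*y³)
R(w) = 1156 (R(w) = (-2 - 4*2³)² = (-2 - 4*8)² = (-2 - 32)² = (-34)² = 1156)
B(P) = 5*P²
-427/276 + B(-4)/R(-7) = -427/276 + (5*(-4)²)/1156 = -427*1/276 + (5*16)*(1/1156) = -427/276 + 80*(1/1156) = -427/276 + 20/289 = -117883/79764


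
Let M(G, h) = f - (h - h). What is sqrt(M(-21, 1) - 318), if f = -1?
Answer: I*sqrt(319) ≈ 17.861*I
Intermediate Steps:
M(G, h) = -1 (M(G, h) = -1 - (h - h) = -1 - 1*0 = -1 + 0 = -1)
sqrt(M(-21, 1) - 318) = sqrt(-1 - 318) = sqrt(-319) = I*sqrt(319)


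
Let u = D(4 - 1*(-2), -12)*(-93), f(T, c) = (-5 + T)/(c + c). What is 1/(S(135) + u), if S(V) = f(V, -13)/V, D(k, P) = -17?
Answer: 27/42686 ≈ 0.00063253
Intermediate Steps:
f(T, c) = (-5 + T)/(2*c) (f(T, c) = (-5 + T)/((2*c)) = (-5 + T)*(1/(2*c)) = (-5 + T)/(2*c))
S(V) = (5/26 - V/26)/V (S(V) = ((1/2)*(-5 + V)/(-13))/V = ((1/2)*(-1/13)*(-5 + V))/V = (5/26 - V/26)/V)
u = 1581 (u = -17*(-93) = 1581)
1/(S(135) + u) = 1/((1/26)*(5 - 1*135)/135 + 1581) = 1/((1/26)*(1/135)*(5 - 135) + 1581) = 1/((1/26)*(1/135)*(-130) + 1581) = 1/(-1/27 + 1581) = 1/(42686/27) = 27/42686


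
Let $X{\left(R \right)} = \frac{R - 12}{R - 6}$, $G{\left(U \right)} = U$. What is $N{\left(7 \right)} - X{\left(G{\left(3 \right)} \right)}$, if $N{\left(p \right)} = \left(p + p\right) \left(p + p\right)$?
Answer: $193$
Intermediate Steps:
$N{\left(p \right)} = 4 p^{2}$ ($N{\left(p \right)} = 2 p 2 p = 4 p^{2}$)
$X{\left(R \right)} = \frac{-12 + R}{-6 + R}$
$N{\left(7 \right)} - X{\left(G{\left(3 \right)} \right)} = 4 \cdot 7^{2} - \frac{-12 + 3}{-6 + 3} = 4 \cdot 49 - \frac{1}{-3} \left(-9\right) = 196 - \left(- \frac{1}{3}\right) \left(-9\right) = 196 - 3 = 193$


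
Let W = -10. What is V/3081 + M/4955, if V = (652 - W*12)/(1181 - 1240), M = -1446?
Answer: -266677694/900714945 ≈ -0.29607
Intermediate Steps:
V = -772/59 (V = (652 - 1*(-10)*12)/(1181 - 1240) = (652 + 10*12)/(-59) = (652 + 120)*(-1/59) = 772*(-1/59) = -772/59 ≈ -13.085)
V/3081 + M/4955 = -772/59/3081 - 1446/4955 = -772/59*1/3081 - 1446*1/4955 = -772/181779 - 1446/4955 = -266677694/900714945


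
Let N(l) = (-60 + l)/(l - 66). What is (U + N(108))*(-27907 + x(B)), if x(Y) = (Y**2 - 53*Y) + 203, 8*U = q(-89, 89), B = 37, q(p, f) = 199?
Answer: -5153409/7 ≈ -7.3620e+5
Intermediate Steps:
N(l) = (-60 + l)/(-66 + l)
U = 199/8 (U = (1/8)*199 = 199/8 ≈ 24.875)
x(Y) = 203 + Y**2 - 53*Y
(U + N(108))*(-27907 + x(B)) = (199/8 + (-60 + 108)/(-66 + 108))*(-27907 + (203 + 37**2 - 53*37)) = (199/8 + 48/42)*(-27907 + (203 + 1369 - 1961)) = (199/8 + (1/42)*48)*(-27907 - 389) = (199/8 + 8/7)*(-28296) = (1457/56)*(-28296) = -5153409/7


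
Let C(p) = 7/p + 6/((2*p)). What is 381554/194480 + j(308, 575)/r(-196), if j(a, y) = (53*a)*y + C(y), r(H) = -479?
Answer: -20990545924687/1071293080 ≈ -19594.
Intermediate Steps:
C(p) = 10/p (C(p) = 7/p + 6*(1/(2*p)) = 7/p + 3/p = 10/p)
j(a, y) = 10/y + 53*a*y (j(a, y) = (53*a)*y + 10/y = 53*a*y + 10/y = 10/y + 53*a*y)
381554/194480 + j(308, 575)/r(-196) = 381554/194480 + (10/575 + 53*308*575)/(-479) = 381554*(1/194480) + (10*(1/575) + 9386300)*(-1/479) = 190777/97240 + (2/115 + 9386300)*(-1/479) = 190777/97240 + (1079424502/115)*(-1/479) = 190777/97240 - 1079424502/55085 = -20990545924687/1071293080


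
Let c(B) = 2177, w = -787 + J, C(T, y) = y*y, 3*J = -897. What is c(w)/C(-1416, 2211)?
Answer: 2177/4888521 ≈ 0.00044533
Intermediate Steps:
J = -299 (J = (⅓)*(-897) = -299)
C(T, y) = y²
w = -1086 (w = -787 - 299 = -1086)
c(w)/C(-1416, 2211) = 2177/(2211²) = 2177/4888521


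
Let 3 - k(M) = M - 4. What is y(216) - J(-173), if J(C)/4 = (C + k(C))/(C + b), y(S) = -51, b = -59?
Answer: -2951/58 ≈ -50.879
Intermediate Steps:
k(M) = 7 - M (k(M) = 3 - (M - 4) = 3 - (-4 + M) = 3 + (4 - M) = 7 - M)
J(C) = 28/(-59 + C) (J(C) = 4*((C + (7 - C))/(C - 59)) = 4*(7/(-59 + C)) = 28/(-59 + C))
y(216) - J(-173) = -51 - 28/(-59 - 173) = -51 - 28/(-232) = -51 - 28*(-1)/232 = -51 - 1*(-7/58) = -51 + 7/58 = -2951/58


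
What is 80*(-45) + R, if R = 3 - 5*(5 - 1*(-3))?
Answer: -3637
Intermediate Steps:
R = -37 (R = 3 - 5*(5 + 3) = 3 - 5*8 = 3 - 40 = -37)
80*(-45) + R = 80*(-45) - 37 = -3600 - 37 = -3637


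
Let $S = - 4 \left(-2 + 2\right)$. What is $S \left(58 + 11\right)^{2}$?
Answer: $0$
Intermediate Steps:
$S = 0$ ($S = \left(-4\right) 0 = 0$)
$S \left(58 + 11\right)^{2} = 0 \left(58 + 11\right)^{2} = 0 \cdot 69^{2} = 0 \cdot 4761 = 0$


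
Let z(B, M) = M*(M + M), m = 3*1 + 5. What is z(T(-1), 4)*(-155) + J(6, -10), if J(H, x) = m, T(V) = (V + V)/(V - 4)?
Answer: -4952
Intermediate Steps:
m = 8 (m = 3 + 5 = 8)
T(V) = 2*V/(-4 + V) (T(V) = (2*V)/(-4 + V) = 2*V/(-4 + V))
J(H, x) = 8
z(B, M) = 2*M² (z(B, M) = M*(2*M) = 2*M²)
z(T(-1), 4)*(-155) + J(6, -10) = (2*4²)*(-155) + 8 = (2*16)*(-155) + 8 = 32*(-155) + 8 = -4960 + 8 = -4952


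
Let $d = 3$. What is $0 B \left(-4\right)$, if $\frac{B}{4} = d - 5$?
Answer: $0$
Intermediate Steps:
$B = -8$ ($B = 4 \left(3 - 5\right) = 4 \left(-2\right) = -8$)
$0 B \left(-4\right) = 0 \left(-8\right) \left(-4\right) = 0 \left(-4\right) = 0$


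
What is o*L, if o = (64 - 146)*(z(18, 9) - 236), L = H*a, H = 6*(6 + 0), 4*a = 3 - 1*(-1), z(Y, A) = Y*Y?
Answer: -259776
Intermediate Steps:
z(Y, A) = Y²
a = 1 (a = (3 - 1*(-1))/4 = (3 + 1)/4 = (¼)*4 = 1)
H = 36 (H = 6*6 = 36)
L = 36 (L = 36*1 = 36)
o = -7216 (o = (64 - 146)*(18² - 236) = -82*(324 - 236) = -82*88 = -7216)
o*L = -7216*36 = -259776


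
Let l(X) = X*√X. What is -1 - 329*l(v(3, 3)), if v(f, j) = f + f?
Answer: -1 - 1974*√6 ≈ -4836.3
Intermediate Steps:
v(f, j) = 2*f
l(X) = X^(3/2)
-1 - 329*l(v(3, 3)) = -1 - 329*6*√6 = -1 - 1974*√6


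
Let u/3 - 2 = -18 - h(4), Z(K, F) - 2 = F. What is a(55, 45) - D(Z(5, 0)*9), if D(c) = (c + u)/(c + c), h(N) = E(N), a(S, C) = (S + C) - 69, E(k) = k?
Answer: 193/6 ≈ 32.167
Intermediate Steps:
a(S, C) = -69 + C + S (a(S, C) = (C + S) - 69 = -69 + C + S)
h(N) = N
Z(K, F) = 2 + F
u = -60 (u = 6 + 3*(-18 - 1*4) = 6 + 3*(-18 - 4) = 6 + 3*(-22) = 6 - 66 = -60)
D(c) = (-60 + c)/(2*c) (D(c) = (c - 60)/(c + c) = (-60 + c)/((2*c)) = (-60 + c)*(1/(2*c)) = (-60 + c)/(2*c))
a(55, 45) - D(Z(5, 0)*9) = (-69 + 45 + 55) - (-60 + (2 + 0)*9)/(2*((2 + 0)*9)) = 31 - (-60 + 2*9)/(2*(2*9)) = 31 - (-60 + 18)/(2*18) = 31 - (-42)/(2*18) = 31 - 1*(-7/6) = 31 + 7/6 = 193/6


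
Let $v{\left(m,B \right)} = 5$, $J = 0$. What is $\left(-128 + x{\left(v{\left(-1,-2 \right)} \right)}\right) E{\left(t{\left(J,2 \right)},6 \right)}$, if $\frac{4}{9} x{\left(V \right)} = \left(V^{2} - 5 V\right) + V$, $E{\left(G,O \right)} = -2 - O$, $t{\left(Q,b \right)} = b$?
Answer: $934$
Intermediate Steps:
$x{\left(V \right)} = - 9 V + \frac{9 V^{2}}{4}$ ($x{\left(V \right)} = \frac{9 \left(\left(V^{2} - 5 V\right) + V\right)}{4} = \frac{9 \left(V^{2} - 4 V\right)}{4} = - 9 V + \frac{9 V^{2}}{4}$)
$\left(-128 + x{\left(v{\left(-1,-2 \right)} \right)}\right) E{\left(t{\left(J,2 \right)},6 \right)} = \left(-128 + \frac{9}{4} \cdot 5 \left(-4 + 5\right)\right) \left(-2 - 6\right) = \left(-128 + \frac{9}{4} \cdot 5 \cdot 1\right) \left(-2 - 6\right) = \left(-128 + \frac{45}{4}\right) \left(-8\right) = \left(- \frac{467}{4}\right) \left(-8\right) = 934$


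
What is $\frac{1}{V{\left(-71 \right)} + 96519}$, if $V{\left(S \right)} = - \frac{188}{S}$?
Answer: $\frac{71}{6853037} \approx 1.036 \cdot 10^{-5}$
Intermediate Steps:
$\frac{1}{V{\left(-71 \right)} + 96519} = \frac{1}{- \frac{188}{-71} + 96519} = \frac{1}{\left(-188\right) \left(- \frac{1}{71}\right) + 96519} = \frac{1}{\frac{188}{71} + 96519} = \frac{1}{\frac{6853037}{71}} = \frac{71}{6853037}$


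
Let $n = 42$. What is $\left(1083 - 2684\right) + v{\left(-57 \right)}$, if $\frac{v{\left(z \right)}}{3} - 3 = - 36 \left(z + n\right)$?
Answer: $28$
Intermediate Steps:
$v{\left(z \right)} = -4527 - 108 z$ ($v{\left(z \right)} = 9 + 3 \left(- 36 \left(z + 42\right)\right) = 9 + 3 \left(- 36 \left(42 + z\right)\right) = 9 + 3 \left(-1512 - 36 z\right) = 9 - \left(4536 + 108 z\right) = -4527 - 108 z$)
$\left(1083 - 2684\right) + v{\left(-57 \right)} = \left(1083 - 2684\right) - -1629 = -1601 + \left(-4527 + 6156\right) = -1601 + 1629 = 28$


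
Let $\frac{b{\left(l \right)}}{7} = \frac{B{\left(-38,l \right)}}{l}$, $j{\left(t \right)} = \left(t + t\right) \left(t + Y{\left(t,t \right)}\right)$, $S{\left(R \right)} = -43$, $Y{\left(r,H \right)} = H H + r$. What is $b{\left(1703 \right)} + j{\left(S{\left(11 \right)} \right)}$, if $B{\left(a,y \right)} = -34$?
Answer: $- \frac{258205692}{1703} \approx -1.5162 \cdot 10^{5}$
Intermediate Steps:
$Y{\left(r,H \right)} = r + H^{2}$ ($Y{\left(r,H \right)} = H^{2} + r = r + H^{2}$)
$j{\left(t \right)} = 2 t \left(t^{2} + 2 t\right)$ ($j{\left(t \right)} = \left(t + t\right) \left(t + \left(t + t^{2}\right)\right) = 2 t \left(t^{2} + 2 t\right)$)
$b{\left(l \right)} = - \frac{238}{l}$ ($b{\left(l \right)} = 7 \left(- \frac{34}{l}\right) = - \frac{238}{l}$)
$b{\left(1703 \right)} + j{\left(S{\left(11 \right)} \right)} = - \frac{238}{1703} + 2 \left(-43\right)^{2} \left(2 - 43\right) = \left(-238\right) \frac{1}{1703} + 2 \cdot 1849 \left(-41\right) = - \frac{238}{1703} - 151618 = - \frac{258205692}{1703}$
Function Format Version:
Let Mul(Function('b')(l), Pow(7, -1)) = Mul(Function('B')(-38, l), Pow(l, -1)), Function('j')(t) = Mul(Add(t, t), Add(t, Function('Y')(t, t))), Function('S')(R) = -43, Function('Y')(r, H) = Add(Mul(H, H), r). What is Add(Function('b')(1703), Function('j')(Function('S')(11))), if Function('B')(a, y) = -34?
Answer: Rational(-258205692, 1703) ≈ -1.5162e+5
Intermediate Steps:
Function('Y')(r, H) = Add(r, Pow(H, 2)) (Function('Y')(r, H) = Add(Pow(H, 2), r) = Add(r, Pow(H, 2)))
Function('j')(t) = Mul(2, t, Add(Pow(t, 2), Mul(2, t))) (Function('j')(t) = Mul(Add(t, t), Add(t, Add(t, Pow(t, 2)))) = Mul(Mul(2, t), Add(Pow(t, 2), Mul(2, t))) = Mul(2, t, Add(Pow(t, 2), Mul(2, t))))
Function('b')(l) = Mul(-238, Pow(l, -1)) (Function('b')(l) = Mul(7, Mul(-34, Pow(l, -1))) = Mul(-238, Pow(l, -1)))
Add(Function('b')(1703), Function('j')(Function('S')(11))) = Add(Mul(-238, Pow(1703, -1)), Mul(2, Pow(-43, 2), Add(2, -43))) = Add(Mul(-238, Rational(1, 1703)), Mul(2, 1849, -41)) = Add(Rational(-238, 1703), -151618) = Rational(-258205692, 1703)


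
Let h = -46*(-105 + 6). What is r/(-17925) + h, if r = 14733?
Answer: 27205239/5975 ≈ 4553.2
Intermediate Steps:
h = 4554 (h = -46*(-99) = 4554)
r/(-17925) + h = 14733/(-17925) + 4554 = 14733*(-1/17925) + 4554 = -4911/5975 + 4554 = 27205239/5975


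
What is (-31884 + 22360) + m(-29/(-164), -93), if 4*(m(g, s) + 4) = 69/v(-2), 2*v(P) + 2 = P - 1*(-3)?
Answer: -19125/2 ≈ -9562.5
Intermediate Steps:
v(P) = ½ + P/2 (v(P) = -1 + (P - 1*(-3))/2 = -1 + (P + 3)/2 = -1 + (3 + P)/2 = -1 + (3/2 + P/2) = ½ + P/2)
m(g, s) = -77/2 (m(g, s) = -4 + (69/(½ + (½)*(-2)))/4 = -4 + (69/(½ - 1))/4 = -4 + (69/(-½))/4 = -4 + (69*(-2))/4 = -4 + (¼)*(-138) = -4 - 69/2 = -77/2)
(-31884 + 22360) + m(-29/(-164), -93) = (-31884 + 22360) - 77/2 = -9524 - 77/2 = -19125/2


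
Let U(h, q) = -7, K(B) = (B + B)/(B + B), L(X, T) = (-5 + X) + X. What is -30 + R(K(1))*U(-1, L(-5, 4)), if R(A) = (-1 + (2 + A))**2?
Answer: -58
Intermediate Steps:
L(X, T) = -5 + 2*X
K(B) = 1 (K(B) = (2*B)/((2*B)) = (2*B)*(1/(2*B)) = 1)
R(A) = (1 + A)**2
-30 + R(K(1))*U(-1, L(-5, 4)) = -30 + (1 + 1)**2*(-7) = -30 + 2**2*(-7) = -30 + 4*(-7) = -30 - 28 = -58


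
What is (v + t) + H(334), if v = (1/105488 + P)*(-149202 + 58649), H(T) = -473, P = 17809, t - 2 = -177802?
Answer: -170134912625753/105488 ≈ -1.6128e+9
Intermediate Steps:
t = -177800 (t = 2 - 177802 = -177800)
v = -170116106963529/105488 (v = (1/105488 + 17809)*(-149202 + 58649) = (1/105488 + 17809)*(-90553) = (1878635793/105488)*(-90553) = -170116106963529/105488 ≈ -1.6127e+9)
(v + t) + H(334) = (-170116106963529/105488 - 177800) - 473 = -170134862729929/105488 - 473 = -170134912625753/105488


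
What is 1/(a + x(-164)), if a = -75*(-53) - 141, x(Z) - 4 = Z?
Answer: 1/3674 ≈ 0.00027218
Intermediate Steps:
x(Z) = 4 + Z
a = 3834 (a = 3975 - 141 = 3834)
1/(a + x(-164)) = 1/(3834 + (4 - 164)) = 1/(3834 - 160) = 1/3674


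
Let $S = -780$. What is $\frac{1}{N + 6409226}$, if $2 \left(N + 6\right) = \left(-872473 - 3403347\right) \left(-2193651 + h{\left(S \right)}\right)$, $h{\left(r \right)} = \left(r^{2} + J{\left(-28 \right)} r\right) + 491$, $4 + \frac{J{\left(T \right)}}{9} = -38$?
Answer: $\frac{1}{2757739276420} \approx 3.6262 \cdot 10^{-13}$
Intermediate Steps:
$J{\left(T \right)} = -378$ ($J{\left(T \right)} = -36 + 9 \left(-38\right) = -36 - 342 = -378$)
$h{\left(r \right)} = 491 + r^{2} - 378 r$ ($h{\left(r \right)} = \left(r^{2} - 378 r\right) + 491 = 491 + r^{2} - 378 r$)
$N = 2757732867194$ ($N = -6 + \frac{\left(-872473 - 3403347\right) \left(-2193651 + \left(491 + \left(-780\right)^{2} - -294840\right)\right)}{2} = -6 + \frac{\left(-4275820\right) \left(-2193651 + \left(491 + 608400 + 294840\right)\right)}{2} = -6 + \frac{\left(-4275820\right) \left(-2193651 + 903731\right)}{2} = -6 + \frac{\left(-4275820\right) \left(-1289920\right)}{2} = -6 + \frac{1}{2} \cdot 5515465734400 = -6 + 2757732867200 = 2757732867194$)
$\frac{1}{N + 6409226} = \frac{1}{2757732867194 + 6409226} = \frac{1}{2757739276420}$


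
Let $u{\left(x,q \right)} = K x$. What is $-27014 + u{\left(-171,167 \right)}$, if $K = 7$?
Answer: $-28211$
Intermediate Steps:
$u{\left(x,q \right)} = 7 x$
$-27014 + u{\left(-171,167 \right)} = -27014 + 7 \left(-171\right) = -27014 - 1197 = -28211$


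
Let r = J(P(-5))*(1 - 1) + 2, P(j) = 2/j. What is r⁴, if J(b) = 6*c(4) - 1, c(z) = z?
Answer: 16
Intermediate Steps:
J(b) = 23 (J(b) = 6*4 - 1 = 24 - 1 = 23)
r = 2 (r = 23*(1 - 1) + 2 = 23*0 + 2 = 0 + 2 = 2)
r⁴ = 2⁴ = 16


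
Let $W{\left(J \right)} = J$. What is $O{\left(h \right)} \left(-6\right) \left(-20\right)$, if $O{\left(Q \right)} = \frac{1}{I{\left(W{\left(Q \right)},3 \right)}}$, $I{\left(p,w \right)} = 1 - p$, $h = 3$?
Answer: $-60$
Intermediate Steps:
$O{\left(Q \right)} = \frac{1}{1 - Q}$
$O{\left(h \right)} \left(-6\right) \left(-20\right) = - \frac{1}{-1 + 3} \left(-6\right) \left(-20\right) = - \frac{1}{2} \left(-6\right) \left(-20\right) = \left(-1\right) \frac{1}{2} \left(-6\right) \left(-20\right) = \left(- \frac{1}{2}\right) \left(-6\right) \left(-20\right) = 3 \left(-20\right) = -60$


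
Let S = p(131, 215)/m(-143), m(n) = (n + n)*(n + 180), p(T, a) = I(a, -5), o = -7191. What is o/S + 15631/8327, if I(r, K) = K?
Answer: -57604030529/3785 ≈ -1.5219e+7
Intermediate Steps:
p(T, a) = -5
m(n) = 2*n*(180 + n) (m(n) = (2*n)*(180 + n) = 2*n*(180 + n))
S = 5/10582 (S = -5*(-1/(286*(180 - 143))) = -5/(2*(-143)*37) = -5/(-10582) = -5*(-1/10582) = 5/10582 ≈ 0.00047250)
o/S + 15631/8327 = -7191/5/10582 + 15631/8327 = -7191*10582/5 + 15631*(1/8327) = -76095162/5 + 1421/757 = -57604030529/3785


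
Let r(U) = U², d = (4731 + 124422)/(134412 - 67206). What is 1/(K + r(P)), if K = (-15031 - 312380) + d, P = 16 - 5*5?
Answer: -22402/7332803609 ≈ -3.0550e-6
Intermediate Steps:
d = 43051/22402 (d = 129153/67206 = 129153*(1/67206) = 43051/22402 ≈ 1.9217)
P = -9 (P = 16 - 25 = -9)
K = -7334618171/22402 (K = (-15031 - 312380) + 43051/22402 = -327411 + 43051/22402 = -7334618171/22402 ≈ -3.2741e+5)
1/(K + r(P)) = 1/(-7334618171/22402 + (-9)²) = 1/(-7334618171/22402 + 81) = 1/(-7332803609/22402) = -22402/7332803609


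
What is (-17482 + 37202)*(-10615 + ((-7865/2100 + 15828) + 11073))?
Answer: 6742807342/21 ≈ 3.2109e+8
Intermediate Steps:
(-17482 + 37202)*(-10615 + ((-7865/2100 + 15828) + 11073)) = 19720*(-10615 + ((-7865*1/2100 + 15828) + 11073)) = 19720*(-10615 + ((-1573/420 + 15828) + 11073)) = 19720*(-10615 + (6646187/420 + 11073)) = 19720*(-10615 + 11296847/420) = 19720*(6838547/420) = 6742807342/21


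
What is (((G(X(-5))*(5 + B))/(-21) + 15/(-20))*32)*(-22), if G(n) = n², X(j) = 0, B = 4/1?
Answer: 528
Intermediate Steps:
B = 4 (B = 4*1 = 4)
(((G(X(-5))*(5 + B))/(-21) + 15/(-20))*32)*(-22) = (((0²*(5 + 4))/(-21) + 15/(-20))*32)*(-22) = (((0*9)*(-1/21) + 15*(-1/20))*32)*(-22) = ((0*(-1/21) - ¾)*32)*(-22) = ((0 - ¾)*32)*(-22) = -¾*32*(-22) = -24*(-22) = 528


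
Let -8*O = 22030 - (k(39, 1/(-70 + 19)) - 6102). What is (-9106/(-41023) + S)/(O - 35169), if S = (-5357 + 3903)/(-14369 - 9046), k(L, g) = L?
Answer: -2182915456/297238491732525 ≈ -7.3440e-6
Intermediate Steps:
S = 1454/23415 (S = -1454/(-23415) = -1454*(-1/23415) = 1454/23415 ≈ 0.062097)
O = -28093/8 (O = -(22030 - (39 - 6102))/8 = -(22030 - 1*(-6063))/8 = -(22030 + 6063)/8 = -1/8*28093 = -28093/8 ≈ -3511.6)
(-9106/(-41023) + S)/(O - 35169) = (-9106/(-41023) + 1454/23415)/(-28093/8 - 35169) = (-9106*(-1/41023) + 1454/23415)/(-309445/8) = (9106/41023 + 1454/23415)*(-8/309445) = (272864432/960553545)*(-8/309445) = -2182915456/297238491732525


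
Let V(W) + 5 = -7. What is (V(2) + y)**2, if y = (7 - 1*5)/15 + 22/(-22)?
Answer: 37249/225 ≈ 165.55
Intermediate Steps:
V(W) = -12 (V(W) = -5 - 7 = -12)
y = -13/15 (y = (7 - 5)*(1/15) + 22*(-1/22) = 2*(1/15) - 1 = 2/15 - 1 = -13/15 ≈ -0.86667)
(V(2) + y)**2 = (-12 - 13/15)**2 = (-193/15)**2 = 37249/225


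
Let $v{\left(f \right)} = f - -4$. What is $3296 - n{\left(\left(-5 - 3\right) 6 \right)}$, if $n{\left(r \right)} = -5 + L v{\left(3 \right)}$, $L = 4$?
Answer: $3273$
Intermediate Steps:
$v{\left(f \right)} = 4 + f$ ($v{\left(f \right)} = f + 4 = 4 + f$)
$n{\left(r \right)} = 23$ ($n{\left(r \right)} = -5 + 4 \left(4 + 3\right) = -5 + 4 \cdot 7 = -5 + 28 = 23$)
$3296 - n{\left(\left(-5 - 3\right) 6 \right)} = 3296 - 23 = 3273$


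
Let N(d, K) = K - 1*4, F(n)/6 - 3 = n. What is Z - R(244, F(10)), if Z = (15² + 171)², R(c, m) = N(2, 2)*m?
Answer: 156972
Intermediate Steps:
F(n) = 18 + 6*n
N(d, K) = -4 + K (N(d, K) = K - 4 = -4 + K)
R(c, m) = -2*m (R(c, m) = (-4 + 2)*m = -2*m)
Z = 156816 (Z = (225 + 171)² = 396² = 156816)
Z - R(244, F(10)) = 156816 - (-2)*(18 + 6*10) = 156816 - (-2)*(18 + 60) = 156816 - (-2)*78 = 156816 - 1*(-156) = 156816 + 156 = 156972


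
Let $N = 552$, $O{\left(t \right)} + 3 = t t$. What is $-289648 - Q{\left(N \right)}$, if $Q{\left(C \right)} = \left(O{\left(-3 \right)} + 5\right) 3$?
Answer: $-289681$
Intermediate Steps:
$O{\left(t \right)} = -3 + t^{2}$ ($O{\left(t \right)} = -3 + t t = -3 + t^{2}$)
$Q{\left(C \right)} = 33$ ($Q{\left(C \right)} = \left(\left(-3 + \left(-3\right)^{2}\right) + 5\right) 3 = \left(\left(-3 + 9\right) + 5\right) 3 = \left(6 + 5\right) 3 = 11 \cdot 3 = 33$)
$-289648 - Q{\left(N \right)} = -289648 - 33 = -289681$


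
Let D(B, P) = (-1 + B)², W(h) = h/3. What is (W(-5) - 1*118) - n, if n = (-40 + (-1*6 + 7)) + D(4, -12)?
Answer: -269/3 ≈ -89.667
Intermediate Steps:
W(h) = h/3 (W(h) = h*(⅓) = h/3)
n = -30 (n = (-40 + (-1*6 + 7)) + (-1 + 4)² = (-40 + (-6 + 7)) + 3² = (-40 + 1) + 9 = -39 + 9 = -30)
(W(-5) - 1*118) - n = ((⅓)*(-5) - 1*118) - 1*(-30) = (-5/3 - 118) + 30 = -359/3 + 30 = -269/3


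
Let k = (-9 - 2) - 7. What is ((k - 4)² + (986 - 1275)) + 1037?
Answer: 1232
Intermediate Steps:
k = -18 (k = -11 - 7 = -18)
((k - 4)² + (986 - 1275)) + 1037 = ((-18 - 4)² + (986 - 1275)) + 1037 = ((-22)² - 289) + 1037 = (484 - 289) + 1037 = 195 + 1037 = 1232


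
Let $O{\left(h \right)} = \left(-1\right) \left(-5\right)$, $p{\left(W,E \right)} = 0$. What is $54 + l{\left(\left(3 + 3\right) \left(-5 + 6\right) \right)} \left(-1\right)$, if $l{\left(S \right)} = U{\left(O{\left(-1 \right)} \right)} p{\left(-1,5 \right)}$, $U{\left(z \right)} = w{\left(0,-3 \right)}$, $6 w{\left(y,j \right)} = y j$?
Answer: $54$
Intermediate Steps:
$w{\left(y,j \right)} = \frac{j y}{6}$ ($w{\left(y,j \right)} = \frac{y j}{6} = \frac{j y}{6}$)
$O{\left(h \right)} = 5$
$U{\left(z \right)} = 0$ ($U{\left(z \right)} = \frac{1}{6} \left(-3\right) 0 = 0$)
$l{\left(S \right)} = 0$ ($l{\left(S \right)} = 0 \cdot 0 = 0$)
$54 + l{\left(\left(3 + 3\right) \left(-5 + 6\right) \right)} \left(-1\right) = 54 + 0 \left(-1\right) = 54 + 0 = 54$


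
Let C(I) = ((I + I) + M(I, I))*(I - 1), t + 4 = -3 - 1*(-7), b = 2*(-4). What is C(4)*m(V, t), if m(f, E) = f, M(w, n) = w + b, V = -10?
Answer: -120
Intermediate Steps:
b = -8
M(w, n) = -8 + w (M(w, n) = w - 8 = -8 + w)
t = 0 (t = -4 + (-3 - 1*(-7)) = -4 + (-3 + 7) = -4 + 4 = 0)
C(I) = (-1 + I)*(-8 + 3*I) (C(I) = ((I + I) + (-8 + I))*(I - 1) = (2*I + (-8 + I))*(-1 + I) = (-8 + 3*I)*(-1 + I) = (-1 + I)*(-8 + 3*I))
C(4)*m(V, t) = (8 - 11*4 + 3*4²)*(-10) = (8 - 44 + 3*16)*(-10) = (8 - 44 + 48)*(-10) = 12*(-10) = -120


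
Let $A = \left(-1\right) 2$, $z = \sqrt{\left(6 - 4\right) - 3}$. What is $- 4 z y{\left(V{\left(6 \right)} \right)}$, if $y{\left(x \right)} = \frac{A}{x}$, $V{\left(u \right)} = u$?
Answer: $\frac{4 i}{3} \approx 1.3333 i$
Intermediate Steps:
$z = i$ ($z = \sqrt{\left(6 - 4\right) - 3} = \sqrt{2 - 3} = \sqrt{-1} = i \approx 1.0 i$)
$A = -2$
$y{\left(x \right)} = - \frac{2}{x}$
$- 4 z y{\left(V{\left(6 \right)} \right)} = - 4 i \left(- \frac{2}{6}\right) = - 4 i \left(\left(-2\right) \frac{1}{6}\right) = - 4 i \left(- \frac{1}{3}\right) = \frac{4 i}{3}$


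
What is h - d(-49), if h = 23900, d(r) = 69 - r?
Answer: 23782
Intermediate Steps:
h - d(-49) = 23900 - (69 - 1*(-49)) = 23900 - (69 + 49) = 23900 - 1*118 = 23900 - 118 = 23782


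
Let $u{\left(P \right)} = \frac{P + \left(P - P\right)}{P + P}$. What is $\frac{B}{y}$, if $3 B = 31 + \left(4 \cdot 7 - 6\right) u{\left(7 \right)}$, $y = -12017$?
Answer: $- \frac{14}{12017} \approx -0.001165$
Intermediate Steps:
$u{\left(P \right)} = \frac{1}{2}$ ($u{\left(P \right)} = \frac{P + 0}{2 P} = P \frac{1}{2 P} = \frac{1}{2}$)
$B = 14$ ($B = \frac{31 + \left(4 \cdot 7 - 6\right) \frac{1}{2}}{3} = \frac{31 + \left(28 - 6\right) \frac{1}{2}}{3} = \frac{31 + 22 \cdot \frac{1}{2}}{3} = \frac{31 + 11}{3} = \frac{1}{3} \cdot 42 = 14$)
$\frac{B}{y} = \frac{14}{-12017} = 14 \left(- \frac{1}{12017}\right) = - \frac{14}{12017}$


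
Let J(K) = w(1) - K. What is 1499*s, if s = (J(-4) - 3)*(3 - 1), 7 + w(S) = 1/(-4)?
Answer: -37475/2 ≈ -18738.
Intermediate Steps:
w(S) = -29/4 (w(S) = -7 + 1/(-4) = -7 - 1/4 = -29/4)
J(K) = -29/4 - K
s = -25/2 (s = ((-29/4 - 1*(-4)) - 3)*(3 - 1) = ((-29/4 + 4) - 3)*2 = (-13/4 - 3)*2 = -25/4*2 = -25/2 ≈ -12.500)
1499*s = 1499*(-25/2) = -37475/2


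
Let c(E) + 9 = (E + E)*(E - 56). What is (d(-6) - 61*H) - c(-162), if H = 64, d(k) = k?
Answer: -74533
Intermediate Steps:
c(E) = -9 + 2*E*(-56 + E) (c(E) = -9 + (E + E)*(E - 56) = -9 + (2*E)*(-56 + E) = -9 + 2*E*(-56 + E))
(d(-6) - 61*H) - c(-162) = (-6 - 61*64) - (-9 - 112*(-162) + 2*(-162)²) = (-6 - 3904) - (-9 + 18144 + 2*26244) = -3910 - (-9 + 18144 + 52488) = -3910 - 1*70623 = -3910 - 70623 = -74533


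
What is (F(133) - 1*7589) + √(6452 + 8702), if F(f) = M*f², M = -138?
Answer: -2448671 + √15154 ≈ -2.4485e+6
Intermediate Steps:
F(f) = -138*f²
(F(133) - 1*7589) + √(6452 + 8702) = (-138*133² - 1*7589) + √(6452 + 8702) = (-138*17689 - 7589) + √15154 = (-2441082 - 7589) + √15154 = -2448671 + √15154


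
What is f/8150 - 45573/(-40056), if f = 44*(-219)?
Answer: -2426611/54409400 ≈ -0.044599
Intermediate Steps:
f = -9636
f/8150 - 45573/(-40056) = -9636/8150 - 45573/(-40056) = -9636*1/8150 - 45573*(-1/40056) = -4818/4075 + 15191/13352 = -2426611/54409400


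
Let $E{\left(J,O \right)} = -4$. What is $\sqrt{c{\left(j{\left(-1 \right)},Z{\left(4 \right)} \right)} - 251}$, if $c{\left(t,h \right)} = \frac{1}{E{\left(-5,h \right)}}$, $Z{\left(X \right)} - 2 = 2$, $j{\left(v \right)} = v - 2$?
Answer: $\frac{i \sqrt{1005}}{2} \approx 15.851 i$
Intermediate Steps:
$j{\left(v \right)} = -2 + v$ ($j{\left(v \right)} = v - 2 = -2 + v$)
$Z{\left(X \right)} = 4$ ($Z{\left(X \right)} = 2 + 2 = 4$)
$c{\left(t,h \right)} = - \frac{1}{4}$ ($c{\left(t,h \right)} = \frac{1}{-4} = - \frac{1}{4}$)
$\sqrt{c{\left(j{\left(-1 \right)},Z{\left(4 \right)} \right)} - 251} = \sqrt{- \frac{1}{4} - 251} = \sqrt{- \frac{1005}{4}} = \frac{i \sqrt{1005}}{2}$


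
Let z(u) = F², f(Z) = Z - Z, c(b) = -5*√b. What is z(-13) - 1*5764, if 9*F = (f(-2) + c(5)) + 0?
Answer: -466759/81 ≈ -5762.5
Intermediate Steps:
f(Z) = 0
F = -5*√5/9 (F = ((0 - 5*√5) + 0)/9 = (-5*√5 + 0)/9 = (-5*√5)/9 = -5*√5/9 ≈ -1.2423)
z(u) = 125/81 (z(u) = (-5*√5/9)² = 125/81)
z(-13) - 1*5764 = 125/81 - 1*5764 = 125/81 - 5764 = -466759/81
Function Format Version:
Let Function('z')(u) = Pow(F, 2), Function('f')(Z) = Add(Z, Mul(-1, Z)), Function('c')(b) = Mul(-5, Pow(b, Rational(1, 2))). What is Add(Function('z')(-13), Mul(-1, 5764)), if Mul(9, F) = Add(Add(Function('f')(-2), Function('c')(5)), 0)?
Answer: Rational(-466759, 81) ≈ -5762.5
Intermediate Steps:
Function('f')(Z) = 0
F = Mul(Rational(-5, 9), Pow(5, Rational(1, 2))) (F = Mul(Rational(1, 9), Add(Add(0, Mul(-5, Pow(5, Rational(1, 2)))), 0)) = Mul(Rational(1, 9), Add(Mul(-5, Pow(5, Rational(1, 2))), 0)) = Mul(Rational(1, 9), Mul(-5, Pow(5, Rational(1, 2)))) = Mul(Rational(-5, 9), Pow(5, Rational(1, 2))) ≈ -1.2423)
Function('z')(u) = Rational(125, 81) (Function('z')(u) = Pow(Mul(Rational(-5, 9), Pow(5, Rational(1, 2))), 2) = Rational(125, 81))
Add(Function('z')(-13), Mul(-1, 5764)) = Add(Rational(125, 81), Mul(-1, 5764)) = Add(Rational(125, 81), -5764) = Rational(-466759, 81)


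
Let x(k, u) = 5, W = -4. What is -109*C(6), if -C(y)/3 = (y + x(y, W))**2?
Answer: 39567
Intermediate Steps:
C(y) = -3*(5 + y)**2 (C(y) = -3*(y + 5)**2 = -3*(5 + y)**2)
-109*C(6) = -(-327)*(5 + 6)**2 = -(-327)*11**2 = -(-327)*121 = -109*(-363) = 39567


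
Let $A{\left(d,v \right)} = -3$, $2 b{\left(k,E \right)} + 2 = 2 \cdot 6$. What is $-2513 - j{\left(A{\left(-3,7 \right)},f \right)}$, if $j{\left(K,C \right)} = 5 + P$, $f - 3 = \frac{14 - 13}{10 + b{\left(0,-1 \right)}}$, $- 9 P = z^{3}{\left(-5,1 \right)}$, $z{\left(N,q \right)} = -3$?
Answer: $-2521$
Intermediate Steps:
$P = 3$ ($P = - \frac{\left(-3\right)^{3}}{9} = \left(- \frac{1}{9}\right) \left(-27\right) = 3$)
$b{\left(k,E \right)} = 5$ ($b{\left(k,E \right)} = -1 + \frac{2 \cdot 6}{2} = -1 + \frac{1}{2} \cdot 12 = -1 + 6 = 5$)
$f = \frac{46}{15}$ ($f = 3 + \frac{14 - 13}{10 + 5} = 3 + 1 \cdot \frac{1}{15} = 3 + \frac{1}{15} = \frac{46}{15} \approx 3.0667$)
$j{\left(K,C \right)} = 8$ ($j{\left(K,C \right)} = 5 + 3 = 8$)
$-2513 - j{\left(A{\left(-3,7 \right)},f \right)} = -2513 - 8 = -2521$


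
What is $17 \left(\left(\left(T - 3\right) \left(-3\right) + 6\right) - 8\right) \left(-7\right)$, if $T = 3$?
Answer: $238$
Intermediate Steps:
$17 \left(\left(\left(T - 3\right) \left(-3\right) + 6\right) - 8\right) \left(-7\right) = 17 \left(\left(\left(3 - 3\right) \left(-3\right) + 6\right) - 8\right) \left(-7\right) = 17 \left(\left(0 \left(-3\right) + 6\right) - 8\right) \left(-7\right) = 17 \left(\left(0 + 6\right) - 8\right) \left(-7\right) = 17 \left(6 - 8\right) \left(-7\right) = 17 \left(\left(-2\right) \left(-7\right)\right) = 17 \cdot 14 = 238$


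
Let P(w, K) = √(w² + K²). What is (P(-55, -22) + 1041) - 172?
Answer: 869 + 11*√29 ≈ 928.24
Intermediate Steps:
P(w, K) = √(K² + w²)
(P(-55, -22) + 1041) - 172 = (√((-22)² + (-55)²) + 1041) - 172 = (√(484 + 3025) + 1041) - 172 = (√3509 + 1041) - 172 = (11*√29 + 1041) - 172 = (1041 + 11*√29) - 172 = 869 + 11*√29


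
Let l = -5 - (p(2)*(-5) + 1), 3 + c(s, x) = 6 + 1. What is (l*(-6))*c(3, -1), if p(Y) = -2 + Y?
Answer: 144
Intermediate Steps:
c(s, x) = 4 (c(s, x) = -3 + (6 + 1) = -3 + 7 = 4)
l = -6 (l = -5 - ((-2 + 2)*(-5) + 1) = -5 - (0*(-5) + 1) = -5 - (0 + 1) = -5 - 1*1 = -5 - 1 = -6)
(l*(-6))*c(3, -1) = -6*(-6)*4 = 36*4 = 144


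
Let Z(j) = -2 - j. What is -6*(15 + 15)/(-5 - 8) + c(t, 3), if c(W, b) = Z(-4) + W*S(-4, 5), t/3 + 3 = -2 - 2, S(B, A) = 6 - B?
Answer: -2524/13 ≈ -194.15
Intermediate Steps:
t = -21 (t = -9 + 3*(-2 - 2) = -9 + 3*(-4) = -9 - 12 = -21)
c(W, b) = 2 + 10*W (c(W, b) = (-2 - 1*(-4)) + W*(6 - 1*(-4)) = (-2 + 4) + W*(6 + 4) = 2 + W*10 = 2 + 10*W)
-6*(15 + 15)/(-5 - 8) + c(t, 3) = -6*(15 + 15)/(-5 - 8) + (2 + 10*(-21)) = -180/(-13) + (2 - 210) = -180*(-1)/13 - 208 = -6*(-30/13) - 208 = 180/13 - 208 = -2524/13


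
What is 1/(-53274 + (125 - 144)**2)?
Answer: -1/52913 ≈ -1.8899e-5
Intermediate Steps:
1/(-53274 + (125 - 144)**2) = 1/(-53274 + (-19)**2) = 1/(-53274 + 361) = 1/(-52913) = -1/52913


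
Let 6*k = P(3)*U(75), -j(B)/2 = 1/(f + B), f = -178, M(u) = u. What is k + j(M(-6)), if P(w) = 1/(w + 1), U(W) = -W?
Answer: -573/184 ≈ -3.1141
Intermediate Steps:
P(w) = 1/(1 + w)
j(B) = -2/(-178 + B)
k = -25/8 (k = ((-1*75)/(1 + 3))/6 = (-75/4)/6 = ((¼)*(-75))/6 = (⅙)*(-75/4) = -25/8 ≈ -3.1250)
k + j(M(-6)) = -25/8 - 2/(-178 - 6) = -25/8 - 2/(-184) = -25/8 - 2*(-1/184) = -25/8 + 1/92 = -573/184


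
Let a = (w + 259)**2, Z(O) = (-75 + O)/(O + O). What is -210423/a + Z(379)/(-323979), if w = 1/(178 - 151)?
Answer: -18835492411766519/6006304233925476 ≈ -3.1360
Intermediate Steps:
Z(O) = (-75 + O)/(2*O) (Z(O) = (-75 + O)/((2*O)) = (-75 + O)*(1/(2*O)) = (-75 + O)/(2*O))
w = 1/27 ≈ 0.037037
a = 48916036/729 (a = (1/27 + 259)**2 = (6994/27)**2 = 48916036/729 ≈ 67100.)
-210423/a + Z(379)/(-323979) = -210423/48916036/729 + ((1/2)*(-75 + 379)/379)/(-323979) = -210423*729/48916036 + ((1/2)*(1/379)*304)*(-1/323979) = -153398367/48916036 + (152/379)*(-1/323979) = -153398367/48916036 - 152/122788041 = -18835492411766519/6006304233925476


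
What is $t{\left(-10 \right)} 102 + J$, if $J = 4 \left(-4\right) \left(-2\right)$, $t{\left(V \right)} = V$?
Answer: $-988$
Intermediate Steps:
$J = 32$ ($J = \left(-16\right) \left(-2\right) = 32$)
$t{\left(-10 \right)} 102 + J = \left(-10\right) 102 + 32 = -1020 + 32 = -988$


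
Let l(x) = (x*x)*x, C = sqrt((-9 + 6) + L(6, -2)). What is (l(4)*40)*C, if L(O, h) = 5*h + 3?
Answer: 2560*I*sqrt(10) ≈ 8095.4*I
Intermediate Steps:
L(O, h) = 3 + 5*h
C = I*sqrt(10) (C = sqrt((-9 + 6) + (3 + 5*(-2))) = sqrt(-3 + (3 - 10)) = sqrt(-3 - 7) = sqrt(-10) = I*sqrt(10) ≈ 3.1623*I)
l(x) = x**3 (l(x) = x**2*x = x**3)
(l(4)*40)*C = (4**3*40)*(I*sqrt(10)) = (64*40)*(I*sqrt(10)) = 2560*(I*sqrt(10)) = 2560*I*sqrt(10)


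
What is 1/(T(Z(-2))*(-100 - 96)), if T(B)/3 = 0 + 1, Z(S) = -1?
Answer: -1/588 ≈ -0.0017007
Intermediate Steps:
T(B) = 3 (T(B) = 3*(0 + 1) = 3*1 = 3)
1/(T(Z(-2))*(-100 - 96)) = 1/(3*(-100 - 96)) = 1/(3*(-196)) = 1/(-588) = -1/588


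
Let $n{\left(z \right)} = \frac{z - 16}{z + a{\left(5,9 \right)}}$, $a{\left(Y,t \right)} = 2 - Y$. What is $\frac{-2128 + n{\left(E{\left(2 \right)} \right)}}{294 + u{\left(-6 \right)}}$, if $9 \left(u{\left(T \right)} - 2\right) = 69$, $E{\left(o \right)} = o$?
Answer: $- \frac{6342}{911} \approx -6.9616$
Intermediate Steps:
$n{\left(z \right)} = \frac{-16 + z}{-3 + z}$ ($n{\left(z \right)} = \frac{z - 16}{z + \left(2 - 5\right)} = \frac{-16 + z}{z + \left(2 - 5\right)} = \frac{-16 + z}{z - 3} = \frac{-16 + z}{-3 + z}$)
$u{\left(T \right)} = \frac{29}{3}$ ($u{\left(T \right)} = 2 + \frac{1}{9} \cdot 69 = 2 + \frac{23}{3} = \frac{29}{3}$)
$\frac{-2128 + n{\left(E{\left(2 \right)} \right)}}{294 + u{\left(-6 \right)}} = \frac{-2128 + \frac{-16 + 2}{-3 + 2}}{294 + \frac{29}{3}} = \frac{-2128 + \frac{1}{-1} \left(-14\right)}{\frac{911}{3}} = \left(-2128 - -14\right) \frac{3}{911} = \left(-2128 + 14\right) \frac{3}{911} = \left(-2114\right) \frac{3}{911} = - \frac{6342}{911}$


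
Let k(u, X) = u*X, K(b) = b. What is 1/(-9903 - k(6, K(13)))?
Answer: -1/9981 ≈ -0.00010019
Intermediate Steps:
k(u, X) = X*u
1/(-9903 - k(6, K(13))) = 1/(-9903 - 13*6) = 1/(-9903 - 1*78) = 1/(-9903 - 78) = 1/(-9981) = -1/9981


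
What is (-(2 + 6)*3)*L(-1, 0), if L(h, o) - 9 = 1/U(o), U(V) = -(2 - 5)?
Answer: -224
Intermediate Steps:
U(V) = 3 (U(V) = -1*(-3) = 3)
L(h, o) = 28/3 (L(h, o) = 9 + 1/3 = 9 + ⅓ = 28/3)
(-(2 + 6)*3)*L(-1, 0) = -(2 + 6)*3*(28/3) = -8*3*(28/3) = -1*24*(28/3) = -24*28/3 = -224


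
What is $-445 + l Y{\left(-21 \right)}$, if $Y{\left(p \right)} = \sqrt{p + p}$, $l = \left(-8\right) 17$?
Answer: $-445 - 136 i \sqrt{42} \approx -445.0 - 881.38 i$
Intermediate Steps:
$l = -136$
$Y{\left(p \right)} = \sqrt{2} \sqrt{p}$ ($Y{\left(p \right)} = \sqrt{2 p} = \sqrt{2} \sqrt{p}$)
$-445 + l Y{\left(-21 \right)} = -445 - 136 \sqrt{2} \sqrt{-21} = -445 - 136 \sqrt{2} i \sqrt{21} = -445 - 136 i \sqrt{42}$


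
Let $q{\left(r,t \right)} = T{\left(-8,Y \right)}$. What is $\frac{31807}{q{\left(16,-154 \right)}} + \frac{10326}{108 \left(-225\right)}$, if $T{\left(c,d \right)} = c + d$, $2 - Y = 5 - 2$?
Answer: $- \frac{14314871}{4050} \approx -3534.5$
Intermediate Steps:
$Y = -1$ ($Y = 2 - \left(5 - 2\right) = 2 - 3 = -1$)
$q{\left(r,t \right)} = -9$ ($q{\left(r,t \right)} = -8 - 1 = -9$)
$\frac{31807}{q{\left(16,-154 \right)}} + \frac{10326}{108 \left(-225\right)} = \frac{31807}{-9} + \frac{10326}{108 \left(-225\right)} = 31807 \left(- \frac{1}{9}\right) + \frac{10326}{-24300} = - \frac{31807}{9} + 10326 \left(- \frac{1}{24300}\right) = - \frac{31807}{9} - \frac{1721}{4050} = - \frac{14314871}{4050}$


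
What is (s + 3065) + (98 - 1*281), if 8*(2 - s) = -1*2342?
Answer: 12707/4 ≈ 3176.8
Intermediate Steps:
s = 1179/4 (s = 2 - (-1)*2342/8 = 2 - ⅛*(-2342) = 2 + 1171/4 = 1179/4 ≈ 294.75)
(s + 3065) + (98 - 1*281) = (1179/4 + 3065) + (98 - 1*281) = 13439/4 + (98 - 281) = 13439/4 - 183 = 12707/4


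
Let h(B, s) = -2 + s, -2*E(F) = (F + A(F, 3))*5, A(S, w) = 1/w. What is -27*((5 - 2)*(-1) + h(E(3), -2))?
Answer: 189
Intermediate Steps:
A(S, w) = 1/w
E(F) = -⅚ - 5*F/2 (E(F) = -(F + 1/3)*5/2 = -(F + ⅓)*5/2 = -(⅓ + F)*5/2 = -(5/3 + 5*F)/2 = -⅚ - 5*F/2)
-27*((5 - 2)*(-1) + h(E(3), -2)) = -27*((5 - 2)*(-1) + (-2 - 2)) = -27*(3*(-1) - 4) = -27*(-3 - 4) = -27*(-7) = 189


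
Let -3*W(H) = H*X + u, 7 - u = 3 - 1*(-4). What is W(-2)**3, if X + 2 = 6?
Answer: 512/27 ≈ 18.963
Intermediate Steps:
X = 4 (X = -2 + 6 = 4)
u = 0 (u = 7 - (3 - 1*(-4)) = 7 - (3 + 4) = 7 - 1*7 = 7 - 7 = 0)
W(H) = -4*H/3 (W(H) = -(H*4 + 0)/3 = -(4*H + 0)/3 = -4*H/3)
W(-2)**3 = (-4/3*(-2))**3 = (8/3)**3 = 512/27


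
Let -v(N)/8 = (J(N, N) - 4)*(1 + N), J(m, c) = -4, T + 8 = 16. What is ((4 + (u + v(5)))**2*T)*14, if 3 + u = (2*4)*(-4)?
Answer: 13956208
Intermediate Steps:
T = 8 (T = -8 + 16 = 8)
v(N) = 64 + 64*N (v(N) = -8*(-4 - 4)*(1 + N) = -(-64)*(1 + N) = -8*(-8 - 8*N) = 64 + 64*N)
u = -35 (u = -3 + (2*4)*(-4) = -3 + 8*(-4) = -3 - 32 = -35)
((4 + (u + v(5)))**2*T)*14 = ((4 + (-35 + (64 + 64*5)))**2*8)*14 = ((4 + (-35 + (64 + 320)))**2*8)*14 = ((4 + (-35 + 384))**2*8)*14 = ((4 + 349)**2*8)*14 = (353**2*8)*14 = (124609*8)*14 = 996872*14 = 13956208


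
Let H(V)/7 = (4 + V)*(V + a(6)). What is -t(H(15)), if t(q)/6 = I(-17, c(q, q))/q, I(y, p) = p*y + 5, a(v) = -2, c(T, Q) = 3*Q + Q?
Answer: 705402/1729 ≈ 407.98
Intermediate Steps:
c(T, Q) = 4*Q
I(y, p) = 5 + p*y
H(V) = 7*(-2 + V)*(4 + V) (H(V) = 7*((4 + V)*(V - 2)) = 7*((4 + V)*(-2 + V)) = 7*((-2 + V)*(4 + V)) = 7*(-2 + V)*(4 + V))
t(q) = 6*(5 - 68*q)/q (t(q) = 6*((5 + (4*q)*(-17))/q) = 6*((5 - 68*q)/q) = 6*(5 - 68*q)/q)
-t(H(15)) = -(-408 + 30/(-56 + 7*15² + 14*15)) = -(-408 + 30/(-56 + 7*225 + 210)) = -(-408 + 30/(-56 + 1575 + 210)) = -(-408 + 30/1729) = -1*(-705402/1729) = 705402/1729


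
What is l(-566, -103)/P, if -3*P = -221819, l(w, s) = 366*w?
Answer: -621468/221819 ≈ -2.8017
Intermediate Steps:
P = 221819/3 (P = -⅓*(-221819) = 221819/3 ≈ 73940.)
l(-566, -103)/P = (366*(-566))/(221819/3) = -207156*3/221819 = -621468/221819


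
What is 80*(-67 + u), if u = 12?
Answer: -4400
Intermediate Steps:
80*(-67 + u) = 80*(-67 + 12) = 80*(-55) = -4400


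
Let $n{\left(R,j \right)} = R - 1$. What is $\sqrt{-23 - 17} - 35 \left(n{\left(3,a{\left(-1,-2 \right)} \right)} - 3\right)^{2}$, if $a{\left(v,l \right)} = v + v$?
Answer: $-35 + 2 i \sqrt{10} \approx -35.0 + 6.3246 i$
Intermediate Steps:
$a{\left(v,l \right)} = 2 v$
$n{\left(R,j \right)} = -1 + R$
$\sqrt{-23 - 17} - 35 \left(n{\left(3,a{\left(-1,-2 \right)} \right)} - 3\right)^{2} = \sqrt{-23 - 17} - 35 \left(\left(-1 + 3\right) - 3\right)^{2} = \sqrt{-40} - 35 \left(2 - 3\right)^{2} = 2 i \sqrt{10} - 35 \left(-1\right)^{2} = 2 i \sqrt{10} - 35 = -35 + 2 i \sqrt{10}$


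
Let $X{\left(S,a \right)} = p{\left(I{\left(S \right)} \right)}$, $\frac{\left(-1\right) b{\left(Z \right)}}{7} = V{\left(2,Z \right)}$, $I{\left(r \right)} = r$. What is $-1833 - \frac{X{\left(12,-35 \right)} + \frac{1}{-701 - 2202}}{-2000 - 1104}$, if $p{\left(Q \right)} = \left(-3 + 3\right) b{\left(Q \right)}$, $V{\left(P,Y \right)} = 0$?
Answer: $- \frac{16517001697}{9010912} \approx -1833.0$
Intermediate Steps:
$b{\left(Z \right)} = 0$ ($b{\left(Z \right)} = \left(-7\right) 0 = 0$)
$p{\left(Q \right)} = 0$ ($p{\left(Q \right)} = \left(-3 + 3\right) 0 = 0 \cdot 0 = 0$)
$X{\left(S,a \right)} = 0$
$-1833 - \frac{X{\left(12,-35 \right)} + \frac{1}{-701 - 2202}}{-2000 - 1104} = -1833 - \frac{0 + \frac{1}{-701 - 2202}}{-2000 - 1104} = -1833 - \frac{0 + \frac{1}{-2903}}{-3104} = -1833 - \left(0 - \frac{1}{2903}\right) \left(- \frac{1}{3104}\right) = -1833 - \left(- \frac{1}{2903}\right) \left(- \frac{1}{3104}\right) = -1833 - \frac{1}{9010912} = - \frac{16517001697}{9010912}$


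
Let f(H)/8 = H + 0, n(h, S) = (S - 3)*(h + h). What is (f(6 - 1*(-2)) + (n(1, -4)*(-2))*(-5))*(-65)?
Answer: 4940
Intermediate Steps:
n(h, S) = 2*h*(-3 + S) (n(h, S) = (-3 + S)*(2*h) = 2*h*(-3 + S))
f(H) = 8*H (f(H) = 8*(H + 0) = 8*H)
(f(6 - 1*(-2)) + (n(1, -4)*(-2))*(-5))*(-65) = (8*(6 - 1*(-2)) + ((2*1*(-3 - 4))*(-2))*(-5))*(-65) = (8*(6 + 2) + ((2*1*(-7))*(-2))*(-5))*(-65) = (8*8 - 14*(-2)*(-5))*(-65) = (64 + 28*(-5))*(-65) = (64 - 140)*(-65) = -76*(-65) = 4940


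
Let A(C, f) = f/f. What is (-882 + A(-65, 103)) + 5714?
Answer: 4833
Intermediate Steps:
A(C, f) = 1
(-882 + A(-65, 103)) + 5714 = (-882 + 1) + 5714 = -881 + 5714 = 4833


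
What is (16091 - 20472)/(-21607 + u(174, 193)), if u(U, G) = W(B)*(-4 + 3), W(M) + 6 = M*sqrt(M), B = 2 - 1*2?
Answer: 4381/21601 ≈ 0.20281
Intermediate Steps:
B = 0 (B = 2 - 2 = 0)
W(M) = -6 + M**(3/2) (W(M) = -6 + M*sqrt(M) = -6 + M**(3/2))
u(U, G) = 6 (u(U, G) = (-6 + 0**(3/2))*(-4 + 3) = (-6 + 0)*(-1) = -6*(-1) = 6)
(16091 - 20472)/(-21607 + u(174, 193)) = (16091 - 20472)/(-21607 + 6) = -4381/(-21601) = -4381*(-1/21601) = 4381/21601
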